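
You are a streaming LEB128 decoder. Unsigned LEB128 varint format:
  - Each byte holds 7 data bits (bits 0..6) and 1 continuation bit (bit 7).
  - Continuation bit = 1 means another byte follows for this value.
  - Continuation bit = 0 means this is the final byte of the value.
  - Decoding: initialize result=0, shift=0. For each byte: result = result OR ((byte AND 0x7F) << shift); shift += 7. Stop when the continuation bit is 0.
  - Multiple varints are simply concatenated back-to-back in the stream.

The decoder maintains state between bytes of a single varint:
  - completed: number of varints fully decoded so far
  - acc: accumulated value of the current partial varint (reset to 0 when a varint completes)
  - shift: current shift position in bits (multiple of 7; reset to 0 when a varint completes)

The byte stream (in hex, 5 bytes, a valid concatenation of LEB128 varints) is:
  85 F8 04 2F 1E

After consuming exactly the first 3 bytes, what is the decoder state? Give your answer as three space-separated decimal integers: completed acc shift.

byte[0]=0x85 cont=1 payload=0x05: acc |= 5<<0 -> completed=0 acc=5 shift=7
byte[1]=0xF8 cont=1 payload=0x78: acc |= 120<<7 -> completed=0 acc=15365 shift=14
byte[2]=0x04 cont=0 payload=0x04: varint #1 complete (value=80901); reset -> completed=1 acc=0 shift=0

Answer: 1 0 0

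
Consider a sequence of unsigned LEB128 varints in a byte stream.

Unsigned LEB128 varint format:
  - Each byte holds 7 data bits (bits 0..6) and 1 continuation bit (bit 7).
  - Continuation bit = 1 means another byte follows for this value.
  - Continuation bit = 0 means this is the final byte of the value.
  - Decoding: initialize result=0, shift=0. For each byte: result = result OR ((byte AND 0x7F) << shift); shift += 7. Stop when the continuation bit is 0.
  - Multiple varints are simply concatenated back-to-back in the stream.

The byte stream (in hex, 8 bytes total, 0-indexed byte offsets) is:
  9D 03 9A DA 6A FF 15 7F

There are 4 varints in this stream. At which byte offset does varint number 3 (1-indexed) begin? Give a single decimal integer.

  byte[0]=0x9D cont=1 payload=0x1D=29: acc |= 29<<0 -> acc=29 shift=7
  byte[1]=0x03 cont=0 payload=0x03=3: acc |= 3<<7 -> acc=413 shift=14 [end]
Varint 1: bytes[0:2] = 9D 03 -> value 413 (2 byte(s))
  byte[2]=0x9A cont=1 payload=0x1A=26: acc |= 26<<0 -> acc=26 shift=7
  byte[3]=0xDA cont=1 payload=0x5A=90: acc |= 90<<7 -> acc=11546 shift=14
  byte[4]=0x6A cont=0 payload=0x6A=106: acc |= 106<<14 -> acc=1748250 shift=21 [end]
Varint 2: bytes[2:5] = 9A DA 6A -> value 1748250 (3 byte(s))
  byte[5]=0xFF cont=1 payload=0x7F=127: acc |= 127<<0 -> acc=127 shift=7
  byte[6]=0x15 cont=0 payload=0x15=21: acc |= 21<<7 -> acc=2815 shift=14 [end]
Varint 3: bytes[5:7] = FF 15 -> value 2815 (2 byte(s))
  byte[7]=0x7F cont=0 payload=0x7F=127: acc |= 127<<0 -> acc=127 shift=7 [end]
Varint 4: bytes[7:8] = 7F -> value 127 (1 byte(s))

Answer: 5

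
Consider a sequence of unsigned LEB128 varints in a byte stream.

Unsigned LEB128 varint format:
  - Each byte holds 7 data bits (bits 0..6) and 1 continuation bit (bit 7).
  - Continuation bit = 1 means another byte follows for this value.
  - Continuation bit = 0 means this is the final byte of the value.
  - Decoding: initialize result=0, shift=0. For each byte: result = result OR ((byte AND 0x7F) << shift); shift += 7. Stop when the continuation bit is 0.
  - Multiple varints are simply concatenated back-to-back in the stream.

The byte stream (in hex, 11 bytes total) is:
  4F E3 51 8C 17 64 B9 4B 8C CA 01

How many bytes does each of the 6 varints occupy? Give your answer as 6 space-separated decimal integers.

  byte[0]=0x4F cont=0 payload=0x4F=79: acc |= 79<<0 -> acc=79 shift=7 [end]
Varint 1: bytes[0:1] = 4F -> value 79 (1 byte(s))
  byte[1]=0xE3 cont=1 payload=0x63=99: acc |= 99<<0 -> acc=99 shift=7
  byte[2]=0x51 cont=0 payload=0x51=81: acc |= 81<<7 -> acc=10467 shift=14 [end]
Varint 2: bytes[1:3] = E3 51 -> value 10467 (2 byte(s))
  byte[3]=0x8C cont=1 payload=0x0C=12: acc |= 12<<0 -> acc=12 shift=7
  byte[4]=0x17 cont=0 payload=0x17=23: acc |= 23<<7 -> acc=2956 shift=14 [end]
Varint 3: bytes[3:5] = 8C 17 -> value 2956 (2 byte(s))
  byte[5]=0x64 cont=0 payload=0x64=100: acc |= 100<<0 -> acc=100 shift=7 [end]
Varint 4: bytes[5:6] = 64 -> value 100 (1 byte(s))
  byte[6]=0xB9 cont=1 payload=0x39=57: acc |= 57<<0 -> acc=57 shift=7
  byte[7]=0x4B cont=0 payload=0x4B=75: acc |= 75<<7 -> acc=9657 shift=14 [end]
Varint 5: bytes[6:8] = B9 4B -> value 9657 (2 byte(s))
  byte[8]=0x8C cont=1 payload=0x0C=12: acc |= 12<<0 -> acc=12 shift=7
  byte[9]=0xCA cont=1 payload=0x4A=74: acc |= 74<<7 -> acc=9484 shift=14
  byte[10]=0x01 cont=0 payload=0x01=1: acc |= 1<<14 -> acc=25868 shift=21 [end]
Varint 6: bytes[8:11] = 8C CA 01 -> value 25868 (3 byte(s))

Answer: 1 2 2 1 2 3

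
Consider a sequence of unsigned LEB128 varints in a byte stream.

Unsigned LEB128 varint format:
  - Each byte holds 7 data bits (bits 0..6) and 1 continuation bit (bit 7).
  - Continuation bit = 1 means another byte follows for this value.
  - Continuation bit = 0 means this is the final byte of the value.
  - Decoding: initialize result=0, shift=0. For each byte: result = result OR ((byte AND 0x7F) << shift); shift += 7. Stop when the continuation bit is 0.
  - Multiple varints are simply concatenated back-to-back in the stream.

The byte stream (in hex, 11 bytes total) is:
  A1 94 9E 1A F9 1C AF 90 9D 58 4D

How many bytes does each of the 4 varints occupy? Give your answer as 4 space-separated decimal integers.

  byte[0]=0xA1 cont=1 payload=0x21=33: acc |= 33<<0 -> acc=33 shift=7
  byte[1]=0x94 cont=1 payload=0x14=20: acc |= 20<<7 -> acc=2593 shift=14
  byte[2]=0x9E cont=1 payload=0x1E=30: acc |= 30<<14 -> acc=494113 shift=21
  byte[3]=0x1A cont=0 payload=0x1A=26: acc |= 26<<21 -> acc=55020065 shift=28 [end]
Varint 1: bytes[0:4] = A1 94 9E 1A -> value 55020065 (4 byte(s))
  byte[4]=0xF9 cont=1 payload=0x79=121: acc |= 121<<0 -> acc=121 shift=7
  byte[5]=0x1C cont=0 payload=0x1C=28: acc |= 28<<7 -> acc=3705 shift=14 [end]
Varint 2: bytes[4:6] = F9 1C -> value 3705 (2 byte(s))
  byte[6]=0xAF cont=1 payload=0x2F=47: acc |= 47<<0 -> acc=47 shift=7
  byte[7]=0x90 cont=1 payload=0x10=16: acc |= 16<<7 -> acc=2095 shift=14
  byte[8]=0x9D cont=1 payload=0x1D=29: acc |= 29<<14 -> acc=477231 shift=21
  byte[9]=0x58 cont=0 payload=0x58=88: acc |= 88<<21 -> acc=185026607 shift=28 [end]
Varint 3: bytes[6:10] = AF 90 9D 58 -> value 185026607 (4 byte(s))
  byte[10]=0x4D cont=0 payload=0x4D=77: acc |= 77<<0 -> acc=77 shift=7 [end]
Varint 4: bytes[10:11] = 4D -> value 77 (1 byte(s))

Answer: 4 2 4 1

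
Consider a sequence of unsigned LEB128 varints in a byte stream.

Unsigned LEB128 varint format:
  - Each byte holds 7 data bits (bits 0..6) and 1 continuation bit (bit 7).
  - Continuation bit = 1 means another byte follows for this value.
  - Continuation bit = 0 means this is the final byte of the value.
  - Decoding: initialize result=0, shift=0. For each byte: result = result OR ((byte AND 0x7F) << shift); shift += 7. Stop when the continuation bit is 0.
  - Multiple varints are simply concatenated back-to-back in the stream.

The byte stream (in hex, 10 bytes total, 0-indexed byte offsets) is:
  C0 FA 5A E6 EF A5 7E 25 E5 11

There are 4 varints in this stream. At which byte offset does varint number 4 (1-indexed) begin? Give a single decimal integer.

  byte[0]=0xC0 cont=1 payload=0x40=64: acc |= 64<<0 -> acc=64 shift=7
  byte[1]=0xFA cont=1 payload=0x7A=122: acc |= 122<<7 -> acc=15680 shift=14
  byte[2]=0x5A cont=0 payload=0x5A=90: acc |= 90<<14 -> acc=1490240 shift=21 [end]
Varint 1: bytes[0:3] = C0 FA 5A -> value 1490240 (3 byte(s))
  byte[3]=0xE6 cont=1 payload=0x66=102: acc |= 102<<0 -> acc=102 shift=7
  byte[4]=0xEF cont=1 payload=0x6F=111: acc |= 111<<7 -> acc=14310 shift=14
  byte[5]=0xA5 cont=1 payload=0x25=37: acc |= 37<<14 -> acc=620518 shift=21
  byte[6]=0x7E cont=0 payload=0x7E=126: acc |= 126<<21 -> acc=264861670 shift=28 [end]
Varint 2: bytes[3:7] = E6 EF A5 7E -> value 264861670 (4 byte(s))
  byte[7]=0x25 cont=0 payload=0x25=37: acc |= 37<<0 -> acc=37 shift=7 [end]
Varint 3: bytes[7:8] = 25 -> value 37 (1 byte(s))
  byte[8]=0xE5 cont=1 payload=0x65=101: acc |= 101<<0 -> acc=101 shift=7
  byte[9]=0x11 cont=0 payload=0x11=17: acc |= 17<<7 -> acc=2277 shift=14 [end]
Varint 4: bytes[8:10] = E5 11 -> value 2277 (2 byte(s))

Answer: 8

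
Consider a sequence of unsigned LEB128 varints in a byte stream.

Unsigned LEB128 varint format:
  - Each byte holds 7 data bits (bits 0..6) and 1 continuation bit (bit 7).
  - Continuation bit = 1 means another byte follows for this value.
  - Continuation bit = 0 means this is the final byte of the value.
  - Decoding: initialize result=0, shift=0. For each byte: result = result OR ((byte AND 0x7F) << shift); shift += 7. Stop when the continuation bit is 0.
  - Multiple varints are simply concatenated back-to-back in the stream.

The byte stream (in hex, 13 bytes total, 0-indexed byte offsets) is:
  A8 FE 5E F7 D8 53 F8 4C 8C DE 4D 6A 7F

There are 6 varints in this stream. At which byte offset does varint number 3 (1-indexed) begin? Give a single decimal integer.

  byte[0]=0xA8 cont=1 payload=0x28=40: acc |= 40<<0 -> acc=40 shift=7
  byte[1]=0xFE cont=1 payload=0x7E=126: acc |= 126<<7 -> acc=16168 shift=14
  byte[2]=0x5E cont=0 payload=0x5E=94: acc |= 94<<14 -> acc=1556264 shift=21 [end]
Varint 1: bytes[0:3] = A8 FE 5E -> value 1556264 (3 byte(s))
  byte[3]=0xF7 cont=1 payload=0x77=119: acc |= 119<<0 -> acc=119 shift=7
  byte[4]=0xD8 cont=1 payload=0x58=88: acc |= 88<<7 -> acc=11383 shift=14
  byte[5]=0x53 cont=0 payload=0x53=83: acc |= 83<<14 -> acc=1371255 shift=21 [end]
Varint 2: bytes[3:6] = F7 D8 53 -> value 1371255 (3 byte(s))
  byte[6]=0xF8 cont=1 payload=0x78=120: acc |= 120<<0 -> acc=120 shift=7
  byte[7]=0x4C cont=0 payload=0x4C=76: acc |= 76<<7 -> acc=9848 shift=14 [end]
Varint 3: bytes[6:8] = F8 4C -> value 9848 (2 byte(s))
  byte[8]=0x8C cont=1 payload=0x0C=12: acc |= 12<<0 -> acc=12 shift=7
  byte[9]=0xDE cont=1 payload=0x5E=94: acc |= 94<<7 -> acc=12044 shift=14
  byte[10]=0x4D cont=0 payload=0x4D=77: acc |= 77<<14 -> acc=1273612 shift=21 [end]
Varint 4: bytes[8:11] = 8C DE 4D -> value 1273612 (3 byte(s))
  byte[11]=0x6A cont=0 payload=0x6A=106: acc |= 106<<0 -> acc=106 shift=7 [end]
Varint 5: bytes[11:12] = 6A -> value 106 (1 byte(s))
  byte[12]=0x7F cont=0 payload=0x7F=127: acc |= 127<<0 -> acc=127 shift=7 [end]
Varint 6: bytes[12:13] = 7F -> value 127 (1 byte(s))

Answer: 6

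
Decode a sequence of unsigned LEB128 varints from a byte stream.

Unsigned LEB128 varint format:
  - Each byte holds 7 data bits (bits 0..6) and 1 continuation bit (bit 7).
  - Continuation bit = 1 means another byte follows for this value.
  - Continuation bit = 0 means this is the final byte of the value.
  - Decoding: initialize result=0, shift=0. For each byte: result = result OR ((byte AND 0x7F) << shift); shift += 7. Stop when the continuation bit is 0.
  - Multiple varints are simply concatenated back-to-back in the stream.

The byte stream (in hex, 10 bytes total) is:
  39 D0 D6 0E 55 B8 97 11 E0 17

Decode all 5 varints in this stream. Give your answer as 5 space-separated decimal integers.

Answer: 57 240464 85 281528 3040

Derivation:
  byte[0]=0x39 cont=0 payload=0x39=57: acc |= 57<<0 -> acc=57 shift=7 [end]
Varint 1: bytes[0:1] = 39 -> value 57 (1 byte(s))
  byte[1]=0xD0 cont=1 payload=0x50=80: acc |= 80<<0 -> acc=80 shift=7
  byte[2]=0xD6 cont=1 payload=0x56=86: acc |= 86<<7 -> acc=11088 shift=14
  byte[3]=0x0E cont=0 payload=0x0E=14: acc |= 14<<14 -> acc=240464 shift=21 [end]
Varint 2: bytes[1:4] = D0 D6 0E -> value 240464 (3 byte(s))
  byte[4]=0x55 cont=0 payload=0x55=85: acc |= 85<<0 -> acc=85 shift=7 [end]
Varint 3: bytes[4:5] = 55 -> value 85 (1 byte(s))
  byte[5]=0xB8 cont=1 payload=0x38=56: acc |= 56<<0 -> acc=56 shift=7
  byte[6]=0x97 cont=1 payload=0x17=23: acc |= 23<<7 -> acc=3000 shift=14
  byte[7]=0x11 cont=0 payload=0x11=17: acc |= 17<<14 -> acc=281528 shift=21 [end]
Varint 4: bytes[5:8] = B8 97 11 -> value 281528 (3 byte(s))
  byte[8]=0xE0 cont=1 payload=0x60=96: acc |= 96<<0 -> acc=96 shift=7
  byte[9]=0x17 cont=0 payload=0x17=23: acc |= 23<<7 -> acc=3040 shift=14 [end]
Varint 5: bytes[8:10] = E0 17 -> value 3040 (2 byte(s))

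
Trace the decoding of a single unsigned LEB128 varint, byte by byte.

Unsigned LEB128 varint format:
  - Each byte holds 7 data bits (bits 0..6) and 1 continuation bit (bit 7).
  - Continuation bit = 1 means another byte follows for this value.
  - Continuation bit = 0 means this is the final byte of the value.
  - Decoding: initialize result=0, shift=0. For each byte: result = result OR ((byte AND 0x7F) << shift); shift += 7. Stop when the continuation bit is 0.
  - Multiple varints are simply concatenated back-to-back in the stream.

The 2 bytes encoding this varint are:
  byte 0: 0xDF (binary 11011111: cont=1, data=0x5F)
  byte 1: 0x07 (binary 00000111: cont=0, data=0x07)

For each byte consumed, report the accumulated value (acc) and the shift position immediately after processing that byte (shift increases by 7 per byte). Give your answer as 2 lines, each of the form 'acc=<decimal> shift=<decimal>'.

byte 0=0xDF: payload=0x5F=95, contrib = 95<<0 = 95; acc -> 95, shift -> 7
byte 1=0x07: payload=0x07=7, contrib = 7<<7 = 896; acc -> 991, shift -> 14

Answer: acc=95 shift=7
acc=991 shift=14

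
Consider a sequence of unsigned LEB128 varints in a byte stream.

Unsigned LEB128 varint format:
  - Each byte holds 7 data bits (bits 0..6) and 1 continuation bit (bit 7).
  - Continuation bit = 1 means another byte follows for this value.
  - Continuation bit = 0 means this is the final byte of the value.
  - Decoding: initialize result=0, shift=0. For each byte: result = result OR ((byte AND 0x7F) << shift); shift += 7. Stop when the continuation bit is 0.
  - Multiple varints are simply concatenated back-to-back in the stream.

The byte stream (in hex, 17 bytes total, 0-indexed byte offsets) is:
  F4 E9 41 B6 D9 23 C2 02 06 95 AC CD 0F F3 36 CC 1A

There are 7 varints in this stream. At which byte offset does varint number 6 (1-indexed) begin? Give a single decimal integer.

Answer: 13

Derivation:
  byte[0]=0xF4 cont=1 payload=0x74=116: acc |= 116<<0 -> acc=116 shift=7
  byte[1]=0xE9 cont=1 payload=0x69=105: acc |= 105<<7 -> acc=13556 shift=14
  byte[2]=0x41 cont=0 payload=0x41=65: acc |= 65<<14 -> acc=1078516 shift=21 [end]
Varint 1: bytes[0:3] = F4 E9 41 -> value 1078516 (3 byte(s))
  byte[3]=0xB6 cont=1 payload=0x36=54: acc |= 54<<0 -> acc=54 shift=7
  byte[4]=0xD9 cont=1 payload=0x59=89: acc |= 89<<7 -> acc=11446 shift=14
  byte[5]=0x23 cont=0 payload=0x23=35: acc |= 35<<14 -> acc=584886 shift=21 [end]
Varint 2: bytes[3:6] = B6 D9 23 -> value 584886 (3 byte(s))
  byte[6]=0xC2 cont=1 payload=0x42=66: acc |= 66<<0 -> acc=66 shift=7
  byte[7]=0x02 cont=0 payload=0x02=2: acc |= 2<<7 -> acc=322 shift=14 [end]
Varint 3: bytes[6:8] = C2 02 -> value 322 (2 byte(s))
  byte[8]=0x06 cont=0 payload=0x06=6: acc |= 6<<0 -> acc=6 shift=7 [end]
Varint 4: bytes[8:9] = 06 -> value 6 (1 byte(s))
  byte[9]=0x95 cont=1 payload=0x15=21: acc |= 21<<0 -> acc=21 shift=7
  byte[10]=0xAC cont=1 payload=0x2C=44: acc |= 44<<7 -> acc=5653 shift=14
  byte[11]=0xCD cont=1 payload=0x4D=77: acc |= 77<<14 -> acc=1267221 shift=21
  byte[12]=0x0F cont=0 payload=0x0F=15: acc |= 15<<21 -> acc=32724501 shift=28 [end]
Varint 5: bytes[9:13] = 95 AC CD 0F -> value 32724501 (4 byte(s))
  byte[13]=0xF3 cont=1 payload=0x73=115: acc |= 115<<0 -> acc=115 shift=7
  byte[14]=0x36 cont=0 payload=0x36=54: acc |= 54<<7 -> acc=7027 shift=14 [end]
Varint 6: bytes[13:15] = F3 36 -> value 7027 (2 byte(s))
  byte[15]=0xCC cont=1 payload=0x4C=76: acc |= 76<<0 -> acc=76 shift=7
  byte[16]=0x1A cont=0 payload=0x1A=26: acc |= 26<<7 -> acc=3404 shift=14 [end]
Varint 7: bytes[15:17] = CC 1A -> value 3404 (2 byte(s))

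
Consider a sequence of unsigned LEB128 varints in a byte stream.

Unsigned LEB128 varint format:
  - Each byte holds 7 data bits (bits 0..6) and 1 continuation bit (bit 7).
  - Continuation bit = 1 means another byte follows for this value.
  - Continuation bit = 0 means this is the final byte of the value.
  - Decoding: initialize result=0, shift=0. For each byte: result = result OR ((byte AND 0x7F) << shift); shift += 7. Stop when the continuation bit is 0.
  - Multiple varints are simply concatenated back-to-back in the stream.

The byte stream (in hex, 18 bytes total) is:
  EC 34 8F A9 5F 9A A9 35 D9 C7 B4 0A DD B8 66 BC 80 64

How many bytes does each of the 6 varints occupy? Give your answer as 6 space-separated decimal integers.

Answer: 2 3 3 4 3 3

Derivation:
  byte[0]=0xEC cont=1 payload=0x6C=108: acc |= 108<<0 -> acc=108 shift=7
  byte[1]=0x34 cont=0 payload=0x34=52: acc |= 52<<7 -> acc=6764 shift=14 [end]
Varint 1: bytes[0:2] = EC 34 -> value 6764 (2 byte(s))
  byte[2]=0x8F cont=1 payload=0x0F=15: acc |= 15<<0 -> acc=15 shift=7
  byte[3]=0xA9 cont=1 payload=0x29=41: acc |= 41<<7 -> acc=5263 shift=14
  byte[4]=0x5F cont=0 payload=0x5F=95: acc |= 95<<14 -> acc=1561743 shift=21 [end]
Varint 2: bytes[2:5] = 8F A9 5F -> value 1561743 (3 byte(s))
  byte[5]=0x9A cont=1 payload=0x1A=26: acc |= 26<<0 -> acc=26 shift=7
  byte[6]=0xA9 cont=1 payload=0x29=41: acc |= 41<<7 -> acc=5274 shift=14
  byte[7]=0x35 cont=0 payload=0x35=53: acc |= 53<<14 -> acc=873626 shift=21 [end]
Varint 3: bytes[5:8] = 9A A9 35 -> value 873626 (3 byte(s))
  byte[8]=0xD9 cont=1 payload=0x59=89: acc |= 89<<0 -> acc=89 shift=7
  byte[9]=0xC7 cont=1 payload=0x47=71: acc |= 71<<7 -> acc=9177 shift=14
  byte[10]=0xB4 cont=1 payload=0x34=52: acc |= 52<<14 -> acc=861145 shift=21
  byte[11]=0x0A cont=0 payload=0x0A=10: acc |= 10<<21 -> acc=21832665 shift=28 [end]
Varint 4: bytes[8:12] = D9 C7 B4 0A -> value 21832665 (4 byte(s))
  byte[12]=0xDD cont=1 payload=0x5D=93: acc |= 93<<0 -> acc=93 shift=7
  byte[13]=0xB8 cont=1 payload=0x38=56: acc |= 56<<7 -> acc=7261 shift=14
  byte[14]=0x66 cont=0 payload=0x66=102: acc |= 102<<14 -> acc=1678429 shift=21 [end]
Varint 5: bytes[12:15] = DD B8 66 -> value 1678429 (3 byte(s))
  byte[15]=0xBC cont=1 payload=0x3C=60: acc |= 60<<0 -> acc=60 shift=7
  byte[16]=0x80 cont=1 payload=0x00=0: acc |= 0<<7 -> acc=60 shift=14
  byte[17]=0x64 cont=0 payload=0x64=100: acc |= 100<<14 -> acc=1638460 shift=21 [end]
Varint 6: bytes[15:18] = BC 80 64 -> value 1638460 (3 byte(s))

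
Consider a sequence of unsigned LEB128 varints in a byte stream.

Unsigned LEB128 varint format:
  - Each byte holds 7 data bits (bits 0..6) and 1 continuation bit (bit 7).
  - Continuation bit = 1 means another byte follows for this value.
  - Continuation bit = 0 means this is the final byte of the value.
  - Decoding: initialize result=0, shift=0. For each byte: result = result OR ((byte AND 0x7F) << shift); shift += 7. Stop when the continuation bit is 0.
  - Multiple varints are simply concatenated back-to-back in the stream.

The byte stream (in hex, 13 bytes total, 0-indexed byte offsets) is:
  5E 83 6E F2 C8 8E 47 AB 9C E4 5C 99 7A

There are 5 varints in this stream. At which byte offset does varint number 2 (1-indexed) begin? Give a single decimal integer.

  byte[0]=0x5E cont=0 payload=0x5E=94: acc |= 94<<0 -> acc=94 shift=7 [end]
Varint 1: bytes[0:1] = 5E -> value 94 (1 byte(s))
  byte[1]=0x83 cont=1 payload=0x03=3: acc |= 3<<0 -> acc=3 shift=7
  byte[2]=0x6E cont=0 payload=0x6E=110: acc |= 110<<7 -> acc=14083 shift=14 [end]
Varint 2: bytes[1:3] = 83 6E -> value 14083 (2 byte(s))
  byte[3]=0xF2 cont=1 payload=0x72=114: acc |= 114<<0 -> acc=114 shift=7
  byte[4]=0xC8 cont=1 payload=0x48=72: acc |= 72<<7 -> acc=9330 shift=14
  byte[5]=0x8E cont=1 payload=0x0E=14: acc |= 14<<14 -> acc=238706 shift=21
  byte[6]=0x47 cont=0 payload=0x47=71: acc |= 71<<21 -> acc=149136498 shift=28 [end]
Varint 3: bytes[3:7] = F2 C8 8E 47 -> value 149136498 (4 byte(s))
  byte[7]=0xAB cont=1 payload=0x2B=43: acc |= 43<<0 -> acc=43 shift=7
  byte[8]=0x9C cont=1 payload=0x1C=28: acc |= 28<<7 -> acc=3627 shift=14
  byte[9]=0xE4 cont=1 payload=0x64=100: acc |= 100<<14 -> acc=1642027 shift=21
  byte[10]=0x5C cont=0 payload=0x5C=92: acc |= 92<<21 -> acc=194580011 shift=28 [end]
Varint 4: bytes[7:11] = AB 9C E4 5C -> value 194580011 (4 byte(s))
  byte[11]=0x99 cont=1 payload=0x19=25: acc |= 25<<0 -> acc=25 shift=7
  byte[12]=0x7A cont=0 payload=0x7A=122: acc |= 122<<7 -> acc=15641 shift=14 [end]
Varint 5: bytes[11:13] = 99 7A -> value 15641 (2 byte(s))

Answer: 1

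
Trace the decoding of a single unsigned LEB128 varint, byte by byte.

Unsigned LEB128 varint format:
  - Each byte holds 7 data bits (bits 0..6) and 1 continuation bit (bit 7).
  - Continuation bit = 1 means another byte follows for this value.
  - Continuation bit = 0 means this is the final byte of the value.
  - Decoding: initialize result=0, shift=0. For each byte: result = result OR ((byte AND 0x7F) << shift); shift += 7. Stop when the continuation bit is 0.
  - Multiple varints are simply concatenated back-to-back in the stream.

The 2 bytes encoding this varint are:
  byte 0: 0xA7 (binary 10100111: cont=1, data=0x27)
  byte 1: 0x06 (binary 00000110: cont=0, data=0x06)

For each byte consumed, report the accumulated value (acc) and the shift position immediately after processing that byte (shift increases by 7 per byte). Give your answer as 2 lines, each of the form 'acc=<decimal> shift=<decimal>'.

Answer: acc=39 shift=7
acc=807 shift=14

Derivation:
byte 0=0xA7: payload=0x27=39, contrib = 39<<0 = 39; acc -> 39, shift -> 7
byte 1=0x06: payload=0x06=6, contrib = 6<<7 = 768; acc -> 807, shift -> 14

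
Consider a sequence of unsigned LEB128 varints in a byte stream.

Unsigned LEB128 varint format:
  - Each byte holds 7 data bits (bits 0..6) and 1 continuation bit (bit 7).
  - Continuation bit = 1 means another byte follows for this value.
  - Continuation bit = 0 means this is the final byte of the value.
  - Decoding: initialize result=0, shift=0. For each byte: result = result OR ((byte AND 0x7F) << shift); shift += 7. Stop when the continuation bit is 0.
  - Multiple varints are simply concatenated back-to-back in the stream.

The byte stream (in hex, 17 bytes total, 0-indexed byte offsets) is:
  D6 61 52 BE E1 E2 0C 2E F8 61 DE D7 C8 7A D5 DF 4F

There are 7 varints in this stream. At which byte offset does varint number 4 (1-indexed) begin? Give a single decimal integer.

Answer: 7

Derivation:
  byte[0]=0xD6 cont=1 payload=0x56=86: acc |= 86<<0 -> acc=86 shift=7
  byte[1]=0x61 cont=0 payload=0x61=97: acc |= 97<<7 -> acc=12502 shift=14 [end]
Varint 1: bytes[0:2] = D6 61 -> value 12502 (2 byte(s))
  byte[2]=0x52 cont=0 payload=0x52=82: acc |= 82<<0 -> acc=82 shift=7 [end]
Varint 2: bytes[2:3] = 52 -> value 82 (1 byte(s))
  byte[3]=0xBE cont=1 payload=0x3E=62: acc |= 62<<0 -> acc=62 shift=7
  byte[4]=0xE1 cont=1 payload=0x61=97: acc |= 97<<7 -> acc=12478 shift=14
  byte[5]=0xE2 cont=1 payload=0x62=98: acc |= 98<<14 -> acc=1618110 shift=21
  byte[6]=0x0C cont=0 payload=0x0C=12: acc |= 12<<21 -> acc=26783934 shift=28 [end]
Varint 3: bytes[3:7] = BE E1 E2 0C -> value 26783934 (4 byte(s))
  byte[7]=0x2E cont=0 payload=0x2E=46: acc |= 46<<0 -> acc=46 shift=7 [end]
Varint 4: bytes[7:8] = 2E -> value 46 (1 byte(s))
  byte[8]=0xF8 cont=1 payload=0x78=120: acc |= 120<<0 -> acc=120 shift=7
  byte[9]=0x61 cont=0 payload=0x61=97: acc |= 97<<7 -> acc=12536 shift=14 [end]
Varint 5: bytes[8:10] = F8 61 -> value 12536 (2 byte(s))
  byte[10]=0xDE cont=1 payload=0x5E=94: acc |= 94<<0 -> acc=94 shift=7
  byte[11]=0xD7 cont=1 payload=0x57=87: acc |= 87<<7 -> acc=11230 shift=14
  byte[12]=0xC8 cont=1 payload=0x48=72: acc |= 72<<14 -> acc=1190878 shift=21
  byte[13]=0x7A cont=0 payload=0x7A=122: acc |= 122<<21 -> acc=257043422 shift=28 [end]
Varint 6: bytes[10:14] = DE D7 C8 7A -> value 257043422 (4 byte(s))
  byte[14]=0xD5 cont=1 payload=0x55=85: acc |= 85<<0 -> acc=85 shift=7
  byte[15]=0xDF cont=1 payload=0x5F=95: acc |= 95<<7 -> acc=12245 shift=14
  byte[16]=0x4F cont=0 payload=0x4F=79: acc |= 79<<14 -> acc=1306581 shift=21 [end]
Varint 7: bytes[14:17] = D5 DF 4F -> value 1306581 (3 byte(s))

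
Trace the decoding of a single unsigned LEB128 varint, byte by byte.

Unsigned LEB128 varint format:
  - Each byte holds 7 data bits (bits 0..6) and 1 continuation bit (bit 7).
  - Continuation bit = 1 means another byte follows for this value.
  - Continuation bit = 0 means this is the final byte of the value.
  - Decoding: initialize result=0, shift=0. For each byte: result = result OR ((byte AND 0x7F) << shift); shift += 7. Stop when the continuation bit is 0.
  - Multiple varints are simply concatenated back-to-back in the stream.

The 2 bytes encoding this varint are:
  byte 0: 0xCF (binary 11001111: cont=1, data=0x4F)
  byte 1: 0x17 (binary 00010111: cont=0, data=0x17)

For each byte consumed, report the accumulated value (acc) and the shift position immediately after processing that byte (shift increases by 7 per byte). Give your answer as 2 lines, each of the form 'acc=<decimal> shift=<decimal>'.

byte 0=0xCF: payload=0x4F=79, contrib = 79<<0 = 79; acc -> 79, shift -> 7
byte 1=0x17: payload=0x17=23, contrib = 23<<7 = 2944; acc -> 3023, shift -> 14

Answer: acc=79 shift=7
acc=3023 shift=14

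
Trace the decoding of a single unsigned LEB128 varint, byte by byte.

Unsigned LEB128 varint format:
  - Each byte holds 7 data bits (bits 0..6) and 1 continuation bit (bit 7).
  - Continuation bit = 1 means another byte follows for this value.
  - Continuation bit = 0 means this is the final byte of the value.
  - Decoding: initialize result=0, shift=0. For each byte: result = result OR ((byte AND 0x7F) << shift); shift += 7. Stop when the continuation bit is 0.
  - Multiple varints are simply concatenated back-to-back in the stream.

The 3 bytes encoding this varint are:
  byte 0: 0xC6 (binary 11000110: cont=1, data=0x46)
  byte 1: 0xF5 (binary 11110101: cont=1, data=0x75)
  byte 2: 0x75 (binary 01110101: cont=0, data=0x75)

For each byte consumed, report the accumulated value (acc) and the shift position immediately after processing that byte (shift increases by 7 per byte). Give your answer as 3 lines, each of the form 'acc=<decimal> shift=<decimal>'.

Answer: acc=70 shift=7
acc=15046 shift=14
acc=1931974 shift=21

Derivation:
byte 0=0xC6: payload=0x46=70, contrib = 70<<0 = 70; acc -> 70, shift -> 7
byte 1=0xF5: payload=0x75=117, contrib = 117<<7 = 14976; acc -> 15046, shift -> 14
byte 2=0x75: payload=0x75=117, contrib = 117<<14 = 1916928; acc -> 1931974, shift -> 21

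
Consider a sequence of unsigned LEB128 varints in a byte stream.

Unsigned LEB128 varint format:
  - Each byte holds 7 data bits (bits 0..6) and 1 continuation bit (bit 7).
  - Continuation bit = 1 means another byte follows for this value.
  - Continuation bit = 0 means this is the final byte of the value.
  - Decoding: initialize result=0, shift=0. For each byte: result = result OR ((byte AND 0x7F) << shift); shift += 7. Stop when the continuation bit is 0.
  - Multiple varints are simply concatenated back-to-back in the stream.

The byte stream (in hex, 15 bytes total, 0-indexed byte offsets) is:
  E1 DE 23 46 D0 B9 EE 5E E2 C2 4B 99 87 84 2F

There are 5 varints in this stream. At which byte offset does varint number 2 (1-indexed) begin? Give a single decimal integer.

Answer: 3

Derivation:
  byte[0]=0xE1 cont=1 payload=0x61=97: acc |= 97<<0 -> acc=97 shift=7
  byte[1]=0xDE cont=1 payload=0x5E=94: acc |= 94<<7 -> acc=12129 shift=14
  byte[2]=0x23 cont=0 payload=0x23=35: acc |= 35<<14 -> acc=585569 shift=21 [end]
Varint 1: bytes[0:3] = E1 DE 23 -> value 585569 (3 byte(s))
  byte[3]=0x46 cont=0 payload=0x46=70: acc |= 70<<0 -> acc=70 shift=7 [end]
Varint 2: bytes[3:4] = 46 -> value 70 (1 byte(s))
  byte[4]=0xD0 cont=1 payload=0x50=80: acc |= 80<<0 -> acc=80 shift=7
  byte[5]=0xB9 cont=1 payload=0x39=57: acc |= 57<<7 -> acc=7376 shift=14
  byte[6]=0xEE cont=1 payload=0x6E=110: acc |= 110<<14 -> acc=1809616 shift=21
  byte[7]=0x5E cont=0 payload=0x5E=94: acc |= 94<<21 -> acc=198941904 shift=28 [end]
Varint 3: bytes[4:8] = D0 B9 EE 5E -> value 198941904 (4 byte(s))
  byte[8]=0xE2 cont=1 payload=0x62=98: acc |= 98<<0 -> acc=98 shift=7
  byte[9]=0xC2 cont=1 payload=0x42=66: acc |= 66<<7 -> acc=8546 shift=14
  byte[10]=0x4B cont=0 payload=0x4B=75: acc |= 75<<14 -> acc=1237346 shift=21 [end]
Varint 4: bytes[8:11] = E2 C2 4B -> value 1237346 (3 byte(s))
  byte[11]=0x99 cont=1 payload=0x19=25: acc |= 25<<0 -> acc=25 shift=7
  byte[12]=0x87 cont=1 payload=0x07=7: acc |= 7<<7 -> acc=921 shift=14
  byte[13]=0x84 cont=1 payload=0x04=4: acc |= 4<<14 -> acc=66457 shift=21
  byte[14]=0x2F cont=0 payload=0x2F=47: acc |= 47<<21 -> acc=98632601 shift=28 [end]
Varint 5: bytes[11:15] = 99 87 84 2F -> value 98632601 (4 byte(s))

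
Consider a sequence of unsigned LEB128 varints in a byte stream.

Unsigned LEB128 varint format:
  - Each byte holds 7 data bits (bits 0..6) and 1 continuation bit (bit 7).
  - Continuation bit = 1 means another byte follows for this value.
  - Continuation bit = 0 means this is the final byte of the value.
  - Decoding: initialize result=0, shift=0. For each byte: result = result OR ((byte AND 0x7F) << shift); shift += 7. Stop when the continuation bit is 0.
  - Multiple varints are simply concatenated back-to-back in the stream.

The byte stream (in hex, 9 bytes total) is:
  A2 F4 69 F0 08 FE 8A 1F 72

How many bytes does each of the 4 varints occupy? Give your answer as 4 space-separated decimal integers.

  byte[0]=0xA2 cont=1 payload=0x22=34: acc |= 34<<0 -> acc=34 shift=7
  byte[1]=0xF4 cont=1 payload=0x74=116: acc |= 116<<7 -> acc=14882 shift=14
  byte[2]=0x69 cont=0 payload=0x69=105: acc |= 105<<14 -> acc=1735202 shift=21 [end]
Varint 1: bytes[0:3] = A2 F4 69 -> value 1735202 (3 byte(s))
  byte[3]=0xF0 cont=1 payload=0x70=112: acc |= 112<<0 -> acc=112 shift=7
  byte[4]=0x08 cont=0 payload=0x08=8: acc |= 8<<7 -> acc=1136 shift=14 [end]
Varint 2: bytes[3:5] = F0 08 -> value 1136 (2 byte(s))
  byte[5]=0xFE cont=1 payload=0x7E=126: acc |= 126<<0 -> acc=126 shift=7
  byte[6]=0x8A cont=1 payload=0x0A=10: acc |= 10<<7 -> acc=1406 shift=14
  byte[7]=0x1F cont=0 payload=0x1F=31: acc |= 31<<14 -> acc=509310 shift=21 [end]
Varint 3: bytes[5:8] = FE 8A 1F -> value 509310 (3 byte(s))
  byte[8]=0x72 cont=0 payload=0x72=114: acc |= 114<<0 -> acc=114 shift=7 [end]
Varint 4: bytes[8:9] = 72 -> value 114 (1 byte(s))

Answer: 3 2 3 1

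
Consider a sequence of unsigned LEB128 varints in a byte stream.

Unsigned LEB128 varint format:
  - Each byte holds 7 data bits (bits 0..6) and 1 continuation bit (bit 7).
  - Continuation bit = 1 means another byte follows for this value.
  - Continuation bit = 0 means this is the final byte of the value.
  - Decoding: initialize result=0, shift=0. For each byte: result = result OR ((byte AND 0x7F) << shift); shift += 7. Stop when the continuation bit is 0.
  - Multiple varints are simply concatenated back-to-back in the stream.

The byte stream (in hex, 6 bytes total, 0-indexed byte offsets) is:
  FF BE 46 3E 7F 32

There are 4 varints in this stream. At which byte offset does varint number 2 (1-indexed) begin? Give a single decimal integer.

  byte[0]=0xFF cont=1 payload=0x7F=127: acc |= 127<<0 -> acc=127 shift=7
  byte[1]=0xBE cont=1 payload=0x3E=62: acc |= 62<<7 -> acc=8063 shift=14
  byte[2]=0x46 cont=0 payload=0x46=70: acc |= 70<<14 -> acc=1154943 shift=21 [end]
Varint 1: bytes[0:3] = FF BE 46 -> value 1154943 (3 byte(s))
  byte[3]=0x3E cont=0 payload=0x3E=62: acc |= 62<<0 -> acc=62 shift=7 [end]
Varint 2: bytes[3:4] = 3E -> value 62 (1 byte(s))
  byte[4]=0x7F cont=0 payload=0x7F=127: acc |= 127<<0 -> acc=127 shift=7 [end]
Varint 3: bytes[4:5] = 7F -> value 127 (1 byte(s))
  byte[5]=0x32 cont=0 payload=0x32=50: acc |= 50<<0 -> acc=50 shift=7 [end]
Varint 4: bytes[5:6] = 32 -> value 50 (1 byte(s))

Answer: 3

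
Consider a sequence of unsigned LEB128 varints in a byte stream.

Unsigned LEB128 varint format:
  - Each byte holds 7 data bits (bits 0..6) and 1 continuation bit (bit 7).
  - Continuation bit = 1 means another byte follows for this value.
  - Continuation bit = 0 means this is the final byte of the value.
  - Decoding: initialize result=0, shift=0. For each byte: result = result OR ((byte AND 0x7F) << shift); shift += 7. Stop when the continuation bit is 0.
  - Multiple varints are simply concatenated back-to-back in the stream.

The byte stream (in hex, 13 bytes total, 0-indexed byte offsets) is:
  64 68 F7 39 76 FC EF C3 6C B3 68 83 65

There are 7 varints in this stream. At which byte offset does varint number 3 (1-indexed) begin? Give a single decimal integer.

Answer: 2

Derivation:
  byte[0]=0x64 cont=0 payload=0x64=100: acc |= 100<<0 -> acc=100 shift=7 [end]
Varint 1: bytes[0:1] = 64 -> value 100 (1 byte(s))
  byte[1]=0x68 cont=0 payload=0x68=104: acc |= 104<<0 -> acc=104 shift=7 [end]
Varint 2: bytes[1:2] = 68 -> value 104 (1 byte(s))
  byte[2]=0xF7 cont=1 payload=0x77=119: acc |= 119<<0 -> acc=119 shift=7
  byte[3]=0x39 cont=0 payload=0x39=57: acc |= 57<<7 -> acc=7415 shift=14 [end]
Varint 3: bytes[2:4] = F7 39 -> value 7415 (2 byte(s))
  byte[4]=0x76 cont=0 payload=0x76=118: acc |= 118<<0 -> acc=118 shift=7 [end]
Varint 4: bytes[4:5] = 76 -> value 118 (1 byte(s))
  byte[5]=0xFC cont=1 payload=0x7C=124: acc |= 124<<0 -> acc=124 shift=7
  byte[6]=0xEF cont=1 payload=0x6F=111: acc |= 111<<7 -> acc=14332 shift=14
  byte[7]=0xC3 cont=1 payload=0x43=67: acc |= 67<<14 -> acc=1112060 shift=21
  byte[8]=0x6C cont=0 payload=0x6C=108: acc |= 108<<21 -> acc=227604476 shift=28 [end]
Varint 5: bytes[5:9] = FC EF C3 6C -> value 227604476 (4 byte(s))
  byte[9]=0xB3 cont=1 payload=0x33=51: acc |= 51<<0 -> acc=51 shift=7
  byte[10]=0x68 cont=0 payload=0x68=104: acc |= 104<<7 -> acc=13363 shift=14 [end]
Varint 6: bytes[9:11] = B3 68 -> value 13363 (2 byte(s))
  byte[11]=0x83 cont=1 payload=0x03=3: acc |= 3<<0 -> acc=3 shift=7
  byte[12]=0x65 cont=0 payload=0x65=101: acc |= 101<<7 -> acc=12931 shift=14 [end]
Varint 7: bytes[11:13] = 83 65 -> value 12931 (2 byte(s))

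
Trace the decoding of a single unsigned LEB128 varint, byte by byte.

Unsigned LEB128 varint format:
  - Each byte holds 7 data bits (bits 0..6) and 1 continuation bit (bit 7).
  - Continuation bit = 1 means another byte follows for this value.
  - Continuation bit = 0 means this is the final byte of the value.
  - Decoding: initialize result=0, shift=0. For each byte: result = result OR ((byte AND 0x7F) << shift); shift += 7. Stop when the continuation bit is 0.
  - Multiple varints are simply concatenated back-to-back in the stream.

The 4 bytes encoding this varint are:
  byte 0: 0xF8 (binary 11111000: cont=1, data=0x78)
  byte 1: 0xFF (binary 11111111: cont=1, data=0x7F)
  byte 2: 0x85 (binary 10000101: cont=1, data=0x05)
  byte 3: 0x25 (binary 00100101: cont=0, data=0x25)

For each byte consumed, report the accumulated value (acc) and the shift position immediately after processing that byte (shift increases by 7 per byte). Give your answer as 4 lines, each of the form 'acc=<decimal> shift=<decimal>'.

Answer: acc=120 shift=7
acc=16376 shift=14
acc=98296 shift=21
acc=77692920 shift=28

Derivation:
byte 0=0xF8: payload=0x78=120, contrib = 120<<0 = 120; acc -> 120, shift -> 7
byte 1=0xFF: payload=0x7F=127, contrib = 127<<7 = 16256; acc -> 16376, shift -> 14
byte 2=0x85: payload=0x05=5, contrib = 5<<14 = 81920; acc -> 98296, shift -> 21
byte 3=0x25: payload=0x25=37, contrib = 37<<21 = 77594624; acc -> 77692920, shift -> 28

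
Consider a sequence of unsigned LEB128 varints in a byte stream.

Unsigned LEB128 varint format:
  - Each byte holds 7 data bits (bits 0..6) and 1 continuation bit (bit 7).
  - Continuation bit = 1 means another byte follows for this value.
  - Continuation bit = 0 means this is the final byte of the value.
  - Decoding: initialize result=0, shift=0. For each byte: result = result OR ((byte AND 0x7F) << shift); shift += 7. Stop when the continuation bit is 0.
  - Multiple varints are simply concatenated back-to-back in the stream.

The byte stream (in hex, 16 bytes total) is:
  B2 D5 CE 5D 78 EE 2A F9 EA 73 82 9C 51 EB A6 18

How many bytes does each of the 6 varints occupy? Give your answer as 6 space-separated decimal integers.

Answer: 4 1 2 3 3 3

Derivation:
  byte[0]=0xB2 cont=1 payload=0x32=50: acc |= 50<<0 -> acc=50 shift=7
  byte[1]=0xD5 cont=1 payload=0x55=85: acc |= 85<<7 -> acc=10930 shift=14
  byte[2]=0xCE cont=1 payload=0x4E=78: acc |= 78<<14 -> acc=1288882 shift=21
  byte[3]=0x5D cont=0 payload=0x5D=93: acc |= 93<<21 -> acc=196324018 shift=28 [end]
Varint 1: bytes[0:4] = B2 D5 CE 5D -> value 196324018 (4 byte(s))
  byte[4]=0x78 cont=0 payload=0x78=120: acc |= 120<<0 -> acc=120 shift=7 [end]
Varint 2: bytes[4:5] = 78 -> value 120 (1 byte(s))
  byte[5]=0xEE cont=1 payload=0x6E=110: acc |= 110<<0 -> acc=110 shift=7
  byte[6]=0x2A cont=0 payload=0x2A=42: acc |= 42<<7 -> acc=5486 shift=14 [end]
Varint 3: bytes[5:7] = EE 2A -> value 5486 (2 byte(s))
  byte[7]=0xF9 cont=1 payload=0x79=121: acc |= 121<<0 -> acc=121 shift=7
  byte[8]=0xEA cont=1 payload=0x6A=106: acc |= 106<<7 -> acc=13689 shift=14
  byte[9]=0x73 cont=0 payload=0x73=115: acc |= 115<<14 -> acc=1897849 shift=21 [end]
Varint 4: bytes[7:10] = F9 EA 73 -> value 1897849 (3 byte(s))
  byte[10]=0x82 cont=1 payload=0x02=2: acc |= 2<<0 -> acc=2 shift=7
  byte[11]=0x9C cont=1 payload=0x1C=28: acc |= 28<<7 -> acc=3586 shift=14
  byte[12]=0x51 cont=0 payload=0x51=81: acc |= 81<<14 -> acc=1330690 shift=21 [end]
Varint 5: bytes[10:13] = 82 9C 51 -> value 1330690 (3 byte(s))
  byte[13]=0xEB cont=1 payload=0x6B=107: acc |= 107<<0 -> acc=107 shift=7
  byte[14]=0xA6 cont=1 payload=0x26=38: acc |= 38<<7 -> acc=4971 shift=14
  byte[15]=0x18 cont=0 payload=0x18=24: acc |= 24<<14 -> acc=398187 shift=21 [end]
Varint 6: bytes[13:16] = EB A6 18 -> value 398187 (3 byte(s))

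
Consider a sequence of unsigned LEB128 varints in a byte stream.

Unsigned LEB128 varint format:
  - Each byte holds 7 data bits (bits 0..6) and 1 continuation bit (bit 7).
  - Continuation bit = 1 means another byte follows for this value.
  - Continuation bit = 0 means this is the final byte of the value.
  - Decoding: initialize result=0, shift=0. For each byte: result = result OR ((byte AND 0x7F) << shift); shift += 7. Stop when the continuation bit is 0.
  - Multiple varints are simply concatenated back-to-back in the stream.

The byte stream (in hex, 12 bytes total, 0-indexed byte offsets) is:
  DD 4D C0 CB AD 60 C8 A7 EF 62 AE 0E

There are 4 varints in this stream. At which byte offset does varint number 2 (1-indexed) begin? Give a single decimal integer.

  byte[0]=0xDD cont=1 payload=0x5D=93: acc |= 93<<0 -> acc=93 shift=7
  byte[1]=0x4D cont=0 payload=0x4D=77: acc |= 77<<7 -> acc=9949 shift=14 [end]
Varint 1: bytes[0:2] = DD 4D -> value 9949 (2 byte(s))
  byte[2]=0xC0 cont=1 payload=0x40=64: acc |= 64<<0 -> acc=64 shift=7
  byte[3]=0xCB cont=1 payload=0x4B=75: acc |= 75<<7 -> acc=9664 shift=14
  byte[4]=0xAD cont=1 payload=0x2D=45: acc |= 45<<14 -> acc=746944 shift=21
  byte[5]=0x60 cont=0 payload=0x60=96: acc |= 96<<21 -> acc=202073536 shift=28 [end]
Varint 2: bytes[2:6] = C0 CB AD 60 -> value 202073536 (4 byte(s))
  byte[6]=0xC8 cont=1 payload=0x48=72: acc |= 72<<0 -> acc=72 shift=7
  byte[7]=0xA7 cont=1 payload=0x27=39: acc |= 39<<7 -> acc=5064 shift=14
  byte[8]=0xEF cont=1 payload=0x6F=111: acc |= 111<<14 -> acc=1823688 shift=21
  byte[9]=0x62 cont=0 payload=0x62=98: acc |= 98<<21 -> acc=207344584 shift=28 [end]
Varint 3: bytes[6:10] = C8 A7 EF 62 -> value 207344584 (4 byte(s))
  byte[10]=0xAE cont=1 payload=0x2E=46: acc |= 46<<0 -> acc=46 shift=7
  byte[11]=0x0E cont=0 payload=0x0E=14: acc |= 14<<7 -> acc=1838 shift=14 [end]
Varint 4: bytes[10:12] = AE 0E -> value 1838 (2 byte(s))

Answer: 2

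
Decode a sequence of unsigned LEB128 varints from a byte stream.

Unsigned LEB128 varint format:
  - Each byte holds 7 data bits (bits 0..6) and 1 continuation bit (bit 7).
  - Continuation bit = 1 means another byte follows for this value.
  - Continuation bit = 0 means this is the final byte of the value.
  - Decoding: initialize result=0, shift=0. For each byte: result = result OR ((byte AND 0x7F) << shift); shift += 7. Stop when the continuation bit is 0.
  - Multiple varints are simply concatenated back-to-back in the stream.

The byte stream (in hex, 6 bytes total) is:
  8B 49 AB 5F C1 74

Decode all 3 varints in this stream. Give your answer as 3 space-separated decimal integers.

Answer: 9355 12203 14913

Derivation:
  byte[0]=0x8B cont=1 payload=0x0B=11: acc |= 11<<0 -> acc=11 shift=7
  byte[1]=0x49 cont=0 payload=0x49=73: acc |= 73<<7 -> acc=9355 shift=14 [end]
Varint 1: bytes[0:2] = 8B 49 -> value 9355 (2 byte(s))
  byte[2]=0xAB cont=1 payload=0x2B=43: acc |= 43<<0 -> acc=43 shift=7
  byte[3]=0x5F cont=0 payload=0x5F=95: acc |= 95<<7 -> acc=12203 shift=14 [end]
Varint 2: bytes[2:4] = AB 5F -> value 12203 (2 byte(s))
  byte[4]=0xC1 cont=1 payload=0x41=65: acc |= 65<<0 -> acc=65 shift=7
  byte[5]=0x74 cont=0 payload=0x74=116: acc |= 116<<7 -> acc=14913 shift=14 [end]
Varint 3: bytes[4:6] = C1 74 -> value 14913 (2 byte(s))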